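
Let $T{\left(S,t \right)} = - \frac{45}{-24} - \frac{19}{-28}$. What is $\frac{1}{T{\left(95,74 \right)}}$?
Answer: $\frac{56}{143} \approx 0.39161$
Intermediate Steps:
$T{\left(S,t \right)} = \frac{143}{56}$ ($T{\left(S,t \right)} = \left(-45\right) \left(- \frac{1}{24}\right) - - \frac{19}{28} = \frac{15}{8} + \frac{19}{28} = \frac{143}{56}$)
$\frac{1}{T{\left(95,74 \right)}} = \frac{1}{\frac{143}{56}} = \frac{56}{143}$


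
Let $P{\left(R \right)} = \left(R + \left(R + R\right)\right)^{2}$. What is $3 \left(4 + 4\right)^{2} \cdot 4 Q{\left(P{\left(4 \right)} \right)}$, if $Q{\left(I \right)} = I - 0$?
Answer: $110592$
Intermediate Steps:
$P{\left(R \right)} = 9 R^{2}$ ($P{\left(R \right)} = \left(R + 2 R\right)^{2} = \left(3 R\right)^{2} = 9 R^{2}$)
$Q{\left(I \right)} = I$ ($Q{\left(I \right)} = I + \left(-2 + 2\right) = I + 0 = I$)
$3 \left(4 + 4\right)^{2} \cdot 4 Q{\left(P{\left(4 \right)} \right)} = 3 \left(4 + 4\right)^{2} \cdot 4 \cdot 9 \cdot 4^{2} = 3 \cdot 8^{2} \cdot 4 \cdot 9 \cdot 16 = 3 \cdot 64 \cdot 4 \cdot 144 = 192 \cdot 4 \cdot 144 = 768 \cdot 144 = 110592$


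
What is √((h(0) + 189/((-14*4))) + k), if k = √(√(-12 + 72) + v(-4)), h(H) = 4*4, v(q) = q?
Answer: √(202 + 16*√2*√(-2 + √15))/4 ≈ 3.8158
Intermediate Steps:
h(H) = 16
k = √(-4 + 2*√15) (k = √(√(-12 + 72) - 4) = √(√60 - 4) = √(2*√15 - 4) = √(-4 + 2*√15) ≈ 1.9354)
√((h(0) + 189/((-14*4))) + k) = √((16 + 189/((-14*4))) + √(-4 + 2*√15)) = √((16 + 189/(-56)) + √(-4 + 2*√15)) = √((16 + 189*(-1/56)) + √(-4 + 2*√15)) = √((16 - 27/8) + √(-4 + 2*√15)) = √(101/8 + √(-4 + 2*√15))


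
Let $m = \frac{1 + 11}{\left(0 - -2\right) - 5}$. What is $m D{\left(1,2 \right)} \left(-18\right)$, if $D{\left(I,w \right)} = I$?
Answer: $72$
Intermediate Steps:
$m = -4$ ($m = \frac{12}{\left(0 + 2\right) - 5} = \frac{12}{2 - 5} = \frac{12}{-3} = 12 \left(- \frac{1}{3}\right) = -4$)
$m D{\left(1,2 \right)} \left(-18\right) = \left(-4\right) 1 \left(-18\right) = \left(-4\right) \left(-18\right) = 72$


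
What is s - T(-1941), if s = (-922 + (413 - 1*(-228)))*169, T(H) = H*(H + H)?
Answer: -7582451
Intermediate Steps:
T(H) = 2*H² (T(H) = H*(2*H) = 2*H²)
s = -47489 (s = (-922 + (413 + 228))*169 = (-922 + 641)*169 = -281*169 = -47489)
s - T(-1941) = -47489 - 2*(-1941)² = -47489 - 2*3767481 = -47489 - 1*7534962 = -47489 - 7534962 = -7582451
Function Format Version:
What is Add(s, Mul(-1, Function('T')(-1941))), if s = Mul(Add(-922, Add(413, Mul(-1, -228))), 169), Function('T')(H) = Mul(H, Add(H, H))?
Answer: -7582451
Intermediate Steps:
Function('T')(H) = Mul(2, Pow(H, 2)) (Function('T')(H) = Mul(H, Mul(2, H)) = Mul(2, Pow(H, 2)))
s = -47489 (s = Mul(Add(-922, Add(413, 228)), 169) = Mul(Add(-922, 641), 169) = Mul(-281, 169) = -47489)
Add(s, Mul(-1, Function('T')(-1941))) = Add(-47489, Mul(-1, Mul(2, Pow(-1941, 2)))) = Add(-47489, Mul(-1, Mul(2, 3767481))) = Add(-47489, Mul(-1, 7534962)) = Add(-47489, -7534962) = -7582451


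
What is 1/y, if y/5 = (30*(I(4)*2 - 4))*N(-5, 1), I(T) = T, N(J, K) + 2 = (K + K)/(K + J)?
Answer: -1/1500 ≈ -0.00066667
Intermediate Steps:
N(J, K) = -2 + 2*K/(J + K) (N(J, K) = -2 + (K + K)/(K + J) = -2 + (2*K)/(J + K) = -2 + 2*K/(J + K))
y = -1500 (y = 5*((30*(4*2 - 4))*(-2*(-5)/(-5 + 1))) = 5*((30*(8 - 4))*(-2*(-5)/(-4))) = 5*((30*4)*(-2*(-5)*(-1/4))) = 5*(120*(-5/2)) = 5*(-300) = -1500)
1/y = 1/(-1500) = -1/1500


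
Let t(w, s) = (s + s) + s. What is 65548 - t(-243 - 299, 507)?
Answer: 64027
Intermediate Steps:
t(w, s) = 3*s (t(w, s) = 2*s + s = 3*s)
65548 - t(-243 - 299, 507) = 65548 - 3*507 = 65548 - 1*1521 = 65548 - 1521 = 64027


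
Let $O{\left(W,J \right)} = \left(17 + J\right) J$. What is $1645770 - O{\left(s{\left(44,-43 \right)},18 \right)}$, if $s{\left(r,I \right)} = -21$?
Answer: $1645140$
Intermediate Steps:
$O{\left(W,J \right)} = J \left(17 + J\right)$
$1645770 - O{\left(s{\left(44,-43 \right)},18 \right)} = 1645770 - 18 \left(17 + 18\right) = 1645770 - 18 \cdot 35 = 1645770 - 630 = 1645140$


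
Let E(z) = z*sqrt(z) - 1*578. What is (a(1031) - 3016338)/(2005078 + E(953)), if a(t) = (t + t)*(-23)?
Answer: -6141314938000/4017154726823 + 2919767092*sqrt(953)/4017154726823 ≈ -1.5063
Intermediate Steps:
E(z) = -578 + z**(3/2) (E(z) = z**(3/2) - 578 = -578 + z**(3/2))
a(t) = -46*t (a(t) = (2*t)*(-23) = -46*t)
(a(1031) - 3016338)/(2005078 + E(953)) = (-46*1031 - 3016338)/(2005078 + (-578 + 953**(3/2))) = (-47426 - 3016338)/(2005078 + (-578 + 953*sqrt(953))) = -3063764/(2004500 + 953*sqrt(953))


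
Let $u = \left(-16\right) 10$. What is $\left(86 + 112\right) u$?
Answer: $-31680$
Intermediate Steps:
$u = -160$
$\left(86 + 112\right) u = \left(86 + 112\right) \left(-160\right) = 198 \left(-160\right) = -31680$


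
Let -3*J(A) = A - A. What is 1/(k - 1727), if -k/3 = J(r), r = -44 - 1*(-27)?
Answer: -1/1727 ≈ -0.00057904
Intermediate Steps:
r = -17 (r = -44 + 27 = -17)
J(A) = 0 (J(A) = -(A - A)/3 = -⅓*0 = 0)
k = 0 (k = -3*0 = 0)
1/(k - 1727) = 1/(0 - 1727) = 1/(-1727) = -1/1727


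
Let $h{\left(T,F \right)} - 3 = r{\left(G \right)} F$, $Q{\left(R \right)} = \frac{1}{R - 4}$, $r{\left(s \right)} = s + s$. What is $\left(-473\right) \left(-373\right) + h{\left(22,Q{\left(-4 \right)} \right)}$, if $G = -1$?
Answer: $\frac{705729}{4} \approx 1.7643 \cdot 10^{5}$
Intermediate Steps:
$r{\left(s \right)} = 2 s$
$Q{\left(R \right)} = \frac{1}{-4 + R}$
$h{\left(T,F \right)} = 3 - 2 F$ ($h{\left(T,F \right)} = 3 + 2 \left(-1\right) F = 3 - 2 F$)
$\left(-473\right) \left(-373\right) + h{\left(22,Q{\left(-4 \right)} \right)} = \left(-473\right) \left(-373\right) + \left(3 - \frac{2}{-4 - 4}\right) = 176429 + \left(3 - \frac{2}{-8}\right) = 176429 + \left(3 - - \frac{1}{4}\right) = 176429 + \left(3 + \frac{1}{4}\right) = 176429 + \frac{13}{4} = \frac{705729}{4}$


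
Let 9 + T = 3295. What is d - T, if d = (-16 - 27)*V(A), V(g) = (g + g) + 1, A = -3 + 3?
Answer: -3329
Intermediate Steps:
A = 0
T = 3286 (T = -9 + 3295 = 3286)
V(g) = 1 + 2*g (V(g) = 2*g + 1 = 1 + 2*g)
d = -43 (d = (-16 - 27)*(1 + 2*0) = -43*(1 + 0) = -43*1 = -43)
d - T = -43 - 1*3286 = -43 - 3286 = -3329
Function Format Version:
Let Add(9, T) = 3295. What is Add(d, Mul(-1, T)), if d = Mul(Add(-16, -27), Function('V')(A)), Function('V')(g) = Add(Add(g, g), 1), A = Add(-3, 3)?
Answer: -3329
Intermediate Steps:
A = 0
T = 3286 (T = Add(-9, 3295) = 3286)
Function('V')(g) = Add(1, Mul(2, g)) (Function('V')(g) = Add(Mul(2, g), 1) = Add(1, Mul(2, g)))
d = -43 (d = Mul(Add(-16, -27), Add(1, Mul(2, 0))) = Mul(-43, Add(1, 0)) = Mul(-43, 1) = -43)
Add(d, Mul(-1, T)) = Add(-43, Mul(-1, 3286)) = Add(-43, -3286) = -3329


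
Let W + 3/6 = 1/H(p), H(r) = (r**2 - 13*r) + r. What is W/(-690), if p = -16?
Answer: 223/309120 ≈ 0.00072140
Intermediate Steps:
H(r) = r**2 - 12*r
W = -223/448 (W = -1/2 + 1/(-16*(-12 - 16)) = -1/2 + 1/(-16*(-28)) = -1/2 + 1/448 = -223/448 ≈ -0.49777)
W/(-690) = -223/448/(-690) = -1/690*(-223/448) = 223/309120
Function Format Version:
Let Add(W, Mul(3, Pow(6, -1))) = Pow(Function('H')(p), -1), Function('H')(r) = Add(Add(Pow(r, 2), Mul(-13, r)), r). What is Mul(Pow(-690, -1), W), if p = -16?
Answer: Rational(223, 309120) ≈ 0.00072140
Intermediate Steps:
Function('H')(r) = Add(Pow(r, 2), Mul(-12, r))
W = Rational(-223, 448) (W = Add(Rational(-1, 2), Pow(Mul(-16, Add(-12, -16)), -1)) = Add(Rational(-1, 2), Pow(Mul(-16, -28), -1)) = Add(Rational(-1, 2), Pow(448, -1)) = Add(Rational(-1, 2), Rational(1, 448)) = Rational(-223, 448) ≈ -0.49777)
Mul(Pow(-690, -1), W) = Mul(Pow(-690, -1), Rational(-223, 448)) = Mul(Rational(-1, 690), Rational(-223, 448)) = Rational(223, 309120)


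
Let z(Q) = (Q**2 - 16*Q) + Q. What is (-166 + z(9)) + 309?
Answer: 89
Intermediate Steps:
z(Q) = Q**2 - 15*Q
(-166 + z(9)) + 309 = (-166 + 9*(-15 + 9)) + 309 = (-166 + 9*(-6)) + 309 = (-166 - 54) + 309 = -220 + 309 = 89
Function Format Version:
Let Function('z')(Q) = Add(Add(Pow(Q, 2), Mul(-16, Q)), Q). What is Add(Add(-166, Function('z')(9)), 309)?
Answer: 89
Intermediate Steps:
Function('z')(Q) = Add(Pow(Q, 2), Mul(-15, Q))
Add(Add(-166, Function('z')(9)), 309) = Add(Add(-166, Mul(9, Add(-15, 9))), 309) = Add(Add(-166, Mul(9, -6)), 309) = Add(Add(-166, -54), 309) = Add(-220, 309) = 89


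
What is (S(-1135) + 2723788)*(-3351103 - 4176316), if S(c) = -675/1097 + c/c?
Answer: -22491896793430502/1097 ≈ -2.0503e+13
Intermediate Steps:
S(c) = 422/1097 (S(c) = -675*1/1097 + 1 = -675/1097 + 1 = 422/1097)
(S(-1135) + 2723788)*(-3351103 - 4176316) = (422/1097 + 2723788)*(-3351103 - 4176316) = (2987995858/1097)*(-7527419) = -22491896793430502/1097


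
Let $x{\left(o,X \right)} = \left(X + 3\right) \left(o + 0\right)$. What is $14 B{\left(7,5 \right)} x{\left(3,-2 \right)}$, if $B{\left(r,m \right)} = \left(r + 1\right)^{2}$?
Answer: $2688$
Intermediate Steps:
$B{\left(r,m \right)} = \left(1 + r\right)^{2}$
$x{\left(o,X \right)} = o \left(3 + X\right)$ ($x{\left(o,X \right)} = \left(3 + X\right) o = o \left(3 + X\right)$)
$14 B{\left(7,5 \right)} x{\left(3,-2 \right)} = 14 \left(1 + 7\right)^{2} \cdot 3 \left(3 - 2\right) = 14 \cdot 8^{2} \cdot 3 \cdot 1 = 14 \cdot 64 \cdot 3 = 896 \cdot 3 = 2688$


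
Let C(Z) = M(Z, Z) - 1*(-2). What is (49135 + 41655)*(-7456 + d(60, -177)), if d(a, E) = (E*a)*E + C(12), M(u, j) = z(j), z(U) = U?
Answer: 169985935420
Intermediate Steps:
M(u, j) = j
C(Z) = 2 + Z (C(Z) = Z - 1*(-2) = Z + 2 = 2 + Z)
d(a, E) = 14 + a*E**2 (d(a, E) = (E*a)*E + (2 + 12) = a*E**2 + 14 = 14 + a*E**2)
(49135 + 41655)*(-7456 + d(60, -177)) = (49135 + 41655)*(-7456 + (14 + 60*(-177)**2)) = 90790*(-7456 + (14 + 60*31329)) = 90790*(-7456 + (14 + 1879740)) = 90790*(-7456 + 1879754) = 90790*1872298 = 169985935420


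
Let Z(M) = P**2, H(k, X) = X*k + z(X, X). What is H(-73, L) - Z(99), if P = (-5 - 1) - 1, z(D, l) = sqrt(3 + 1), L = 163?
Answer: -11946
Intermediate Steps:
z(D, l) = 2 (z(D, l) = sqrt(4) = 2)
H(k, X) = 2 + X*k (H(k, X) = X*k + 2 = 2 + X*k)
P = -7 (P = -6 - 1 = -7)
Z(M) = 49 (Z(M) = (-7)**2 = 49)
H(-73, L) - Z(99) = (2 + 163*(-73)) - 1*49 = (2 - 11899) - 49 = -11897 - 49 = -11946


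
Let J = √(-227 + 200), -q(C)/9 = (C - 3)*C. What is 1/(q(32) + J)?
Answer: -928/7750659 - I*√3/23251977 ≈ -0.00011973 - 7.449e-8*I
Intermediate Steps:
q(C) = -9*C*(-3 + C) (q(C) = -9*(C - 3)*C = -9*(-3 + C)*C = -9*C*(-3 + C))
J = 3*I*√3 (J = √(-27) = 3*I*√3 ≈ 5.1962*I)
1/(q(32) + J) = 1/(9*32*(3 - 1*32) + 3*I*√3) = 1/(9*32*(3 - 32) + 3*I*√3) = 1/(9*32*(-29) + 3*I*√3) = 1/(-8352 + 3*I*√3)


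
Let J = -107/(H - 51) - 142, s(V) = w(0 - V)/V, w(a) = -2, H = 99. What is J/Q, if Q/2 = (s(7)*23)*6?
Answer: 2107/1152 ≈ 1.8290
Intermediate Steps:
s(V) = -2/V
Q = -552/7 (Q = 2*((-2/7*23)*6) = 2*((-2*1/7*23)*6) = 2*(-2/7*23*6) = 2*(-46/7*6) = 2*(-276/7) = -552/7 ≈ -78.857)
J = -6923/48 (J = -107/(99 - 51) - 142 = -107/48 - 142 = -6923/48 ≈ -144.23)
J/Q = -6923/(48*(-552/7)) = -6923/48*(-7/552) = 2107/1152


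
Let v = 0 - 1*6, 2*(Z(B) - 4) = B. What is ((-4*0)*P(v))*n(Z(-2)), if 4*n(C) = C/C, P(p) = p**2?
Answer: 0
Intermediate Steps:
Z(B) = 4 + B/2
v = -6 (v = 0 - 6 = -6)
n(C) = 1/4 (n(C) = (C/C)/4 = (1/4)*1 = 1/4)
((-4*0)*P(v))*n(Z(-2)) = (-4*0*(-6)**2)*(1/4) = (0*36)*(1/4) = 0*(1/4) = 0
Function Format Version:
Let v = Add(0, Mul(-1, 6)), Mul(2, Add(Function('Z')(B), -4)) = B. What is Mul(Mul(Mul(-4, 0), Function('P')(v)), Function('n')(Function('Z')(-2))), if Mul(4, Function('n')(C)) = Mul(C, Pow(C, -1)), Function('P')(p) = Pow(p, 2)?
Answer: 0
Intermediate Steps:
Function('Z')(B) = Add(4, Mul(Rational(1, 2), B))
v = -6 (v = Add(0, -6) = -6)
Function('n')(C) = Rational(1, 4) (Function('n')(C) = Mul(Rational(1, 4), Mul(C, Pow(C, -1))) = Mul(Rational(1, 4), 1) = Rational(1, 4))
Mul(Mul(Mul(-4, 0), Function('P')(v)), Function('n')(Function('Z')(-2))) = Mul(Mul(Mul(-4, 0), Pow(-6, 2)), Rational(1, 4)) = Mul(Mul(0, 36), Rational(1, 4)) = Mul(0, Rational(1, 4)) = 0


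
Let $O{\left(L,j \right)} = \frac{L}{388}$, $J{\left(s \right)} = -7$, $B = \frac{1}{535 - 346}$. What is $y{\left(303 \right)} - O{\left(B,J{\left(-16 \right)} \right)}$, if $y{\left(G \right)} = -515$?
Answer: $- \frac{37765981}{73332} \approx -515.0$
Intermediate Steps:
$B = \frac{1}{189} \approx 0.005291$
$O{\left(L,j \right)} = \frac{L}{388}$ ($O{\left(L,j \right)} = L \frac{1}{388} = \frac{L}{388}$)
$y{\left(303 \right)} - O{\left(B,J{\left(-16 \right)} \right)} = -515 - \frac{1}{388} \cdot \frac{1}{189} = -515 - \frac{1}{73332} = - \frac{37765981}{73332}$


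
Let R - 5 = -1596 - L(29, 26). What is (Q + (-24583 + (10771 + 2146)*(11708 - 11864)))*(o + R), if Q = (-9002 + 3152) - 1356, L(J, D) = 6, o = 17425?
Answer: -32397399348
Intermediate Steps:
Q = -7206 (Q = -5850 - 1356 = -7206)
R = -1597 (R = 5 + (-1596 - 1*6) = 5 + (-1596 - 6) = 5 - 1602 = -1597)
(Q + (-24583 + (10771 + 2146)*(11708 - 11864)))*(o + R) = (-7206 + (-24583 + (10771 + 2146)*(11708 - 11864)))*(17425 - 1597) = (-7206 + (-24583 + 12917*(-156)))*15828 = (-7206 + (-24583 - 2015052))*15828 = (-7206 - 2039635)*15828 = -2046841*15828 = -32397399348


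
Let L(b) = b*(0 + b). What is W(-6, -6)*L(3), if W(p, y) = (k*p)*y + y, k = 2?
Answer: 594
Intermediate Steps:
W(p, y) = y + 2*p*y (W(p, y) = (2*p)*y + y = 2*p*y + y = y + 2*p*y)
L(b) = b**2 (L(b) = b*b = b**2)
W(-6, -6)*L(3) = -6*(1 + 2*(-6))*3**2 = -6*(1 - 12)*9 = -6*(-11)*9 = 66*9 = 594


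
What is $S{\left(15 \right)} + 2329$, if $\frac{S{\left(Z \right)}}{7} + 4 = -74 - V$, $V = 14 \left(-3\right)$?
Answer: $2077$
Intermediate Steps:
$V = -42$
$S{\left(Z \right)} = -252$ ($S{\left(Z \right)} = -28 + 7 \left(-74 - -42\right) = -28 + 7 \left(-74 + 42\right) = -28 + 7 \left(-32\right) = -28 - 224 = -252$)
$S{\left(15 \right)} + 2329 = -252 + 2329 = 2077$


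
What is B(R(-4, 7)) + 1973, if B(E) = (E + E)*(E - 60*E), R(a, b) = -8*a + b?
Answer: -177505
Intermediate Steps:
R(a, b) = b - 8*a
B(E) = -118*E² (B(E) = (2*E)*(-59*E) = -118*E²)
B(R(-4, 7)) + 1973 = -118*(7 - 8*(-4))² + 1973 = -118*(7 + 32)² + 1973 = -118*39² + 1973 = -118*1521 + 1973 = -179478 + 1973 = -177505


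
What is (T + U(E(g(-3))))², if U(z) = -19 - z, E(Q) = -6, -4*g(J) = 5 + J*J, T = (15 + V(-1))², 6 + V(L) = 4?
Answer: 24336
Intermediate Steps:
V(L) = -2 (V(L) = -6 + 4 = -2)
T = 169 (T = (15 - 2)² = 13² = 169)
g(J) = -5/4 - J²/4 (g(J) = -(5 + J*J)/4 = -(5 + J²)/4 = -5/4 - J²/4)
(T + U(E(g(-3))))² = (169 + (-19 - 1*(-6)))² = (169 + (-19 + 6))² = (169 - 13)² = 156² = 24336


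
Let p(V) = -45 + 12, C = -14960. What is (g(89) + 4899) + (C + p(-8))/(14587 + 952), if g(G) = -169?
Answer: 73484477/15539 ≈ 4729.0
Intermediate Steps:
p(V) = -33
(g(89) + 4899) + (C + p(-8))/(14587 + 952) = (-169 + 4899) + (-14960 - 33)/(14587 + 952) = 4730 - 14993/15539 = 73484477/15539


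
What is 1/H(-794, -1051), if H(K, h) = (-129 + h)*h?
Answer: 1/1240180 ≈ 8.0633e-7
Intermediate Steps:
H(K, h) = h*(-129 + h)
1/H(-794, -1051) = 1/(-1051*(-129 - 1051)) = 1/(-1051*(-1180)) = 1/1240180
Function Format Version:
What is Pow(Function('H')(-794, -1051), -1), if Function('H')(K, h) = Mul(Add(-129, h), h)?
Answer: Rational(1, 1240180) ≈ 8.0633e-7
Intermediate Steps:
Function('H')(K, h) = Mul(h, Add(-129, h))
Pow(Function('H')(-794, -1051), -1) = Pow(Mul(-1051, Add(-129, -1051)), -1) = Pow(Mul(-1051, -1180), -1) = Pow(1240180, -1) = Rational(1, 1240180)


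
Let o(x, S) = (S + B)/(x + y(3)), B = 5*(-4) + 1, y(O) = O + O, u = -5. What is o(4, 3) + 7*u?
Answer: -183/5 ≈ -36.600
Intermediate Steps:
y(O) = 2*O
B = -19 (B = -20 + 1 = -19)
o(x, S) = (-19 + S)/(6 + x) (o(x, S) = (S - 19)/(x + 2*3) = (-19 + S)/(x + 6) = (-19 + S)/(6 + x))
o(4, 3) + 7*u = (-19 + 3)/(6 + 4) + 7*(-5) = -16/10 - 35 = (1/10)*(-16) - 35 = -8/5 - 35 = -183/5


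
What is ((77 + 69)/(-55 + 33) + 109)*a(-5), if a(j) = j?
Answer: -5630/11 ≈ -511.82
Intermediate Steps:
((77 + 69)/(-55 + 33) + 109)*a(-5) = ((77 + 69)/(-55 + 33) + 109)*(-5) = (146/(-22) + 109)*(-5) = (146*(-1/22) + 109)*(-5) = (-73/11 + 109)*(-5) = (1126/11)*(-5) = -5630/11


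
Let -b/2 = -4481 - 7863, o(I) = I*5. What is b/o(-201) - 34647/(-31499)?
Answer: -742827077/31656495 ≈ -23.465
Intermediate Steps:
o(I) = 5*I
b = 24688 (b = -2*(-4481 - 7863) = -2*(-12344) = 24688)
b/o(-201) - 34647/(-31499) = 24688/((5*(-201))) - 34647/(-31499) = 24688/(-1005) - 34647*(-1/31499) = 24688*(-1/1005) + 34647/31499 = -24688/1005 + 34647/31499 = -742827077/31656495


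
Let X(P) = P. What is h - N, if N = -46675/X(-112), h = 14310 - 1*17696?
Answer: -425907/112 ≈ -3802.7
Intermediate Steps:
h = -3386 (h = 14310 - 17696 = -3386)
N = 46675/112 (N = -46675/(-112) = -46675*(-1/112) = 46675/112 ≈ 416.74)
h - N = -3386 - 1*46675/112 = -3386 - 46675/112 = -425907/112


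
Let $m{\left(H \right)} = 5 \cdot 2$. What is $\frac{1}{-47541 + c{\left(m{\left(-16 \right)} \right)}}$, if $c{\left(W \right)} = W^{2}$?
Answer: $- \frac{1}{47441} \approx -2.1079 \cdot 10^{-5}$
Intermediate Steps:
$m{\left(H \right)} = 10$
$\frac{1}{-47541 + c{\left(m{\left(-16 \right)} \right)}} = \frac{1}{-47541 + 10^{2}} = \frac{1}{-47541 + 100} = \frac{1}{-47441} = - \frac{1}{47441}$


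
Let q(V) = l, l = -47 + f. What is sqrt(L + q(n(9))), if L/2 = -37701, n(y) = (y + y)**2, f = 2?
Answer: 3*I*sqrt(8383) ≈ 274.68*I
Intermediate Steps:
n(y) = 4*y**2 (n(y) = (2*y)**2 = 4*y**2)
l = -45 (l = -47 + 2 = -45)
q(V) = -45
L = -75402 (L = 2*(-37701) = -75402)
sqrt(L + q(n(9))) = sqrt(-75402 - 45) = sqrt(-75447) = 3*I*sqrt(8383)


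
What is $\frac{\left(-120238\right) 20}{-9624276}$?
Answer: $\frac{601190}{2406069} \approx 0.24986$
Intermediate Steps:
$\frac{\left(-120238\right) 20}{-9624276} = \left(-2404760\right) \left(- \frac{1}{9624276}\right) = \frac{601190}{2406069}$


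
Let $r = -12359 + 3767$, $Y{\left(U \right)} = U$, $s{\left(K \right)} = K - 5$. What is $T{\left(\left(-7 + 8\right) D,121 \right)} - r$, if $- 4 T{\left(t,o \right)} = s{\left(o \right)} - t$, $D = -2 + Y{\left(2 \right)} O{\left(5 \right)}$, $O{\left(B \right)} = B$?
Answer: $8565$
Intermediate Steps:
$s{\left(K \right)} = -5 + K$ ($s{\left(K \right)} = K - 5 = -5 + K$)
$D = 8$ ($D = -2 + 2 \cdot 5 = -2 + 10 = 8$)
$r = -8592$
$T{\left(t,o \right)} = \frac{5}{4} - \frac{o}{4} + \frac{t}{4}$ ($T{\left(t,o \right)} = - \frac{\left(-5 + o\right) - t}{4} = - \frac{-5 + o - t}{4} = \frac{5}{4} - \frac{o}{4} + \frac{t}{4}$)
$T{\left(\left(-7 + 8\right) D,121 \right)} - r = \left(\frac{5}{4} - \frac{121}{4} + \frac{\left(-7 + 8\right) 8}{4}\right) - -8592 = \left(\frac{5}{4} - \frac{121}{4} + \frac{1 \cdot 8}{4}\right) + 8592 = \left(\frac{5}{4} - \frac{121}{4} + \frac{1}{4} \cdot 8\right) + 8592 = \left(\frac{5}{4} - \frac{121}{4} + 2\right) + 8592 = -27 + 8592 = 8565$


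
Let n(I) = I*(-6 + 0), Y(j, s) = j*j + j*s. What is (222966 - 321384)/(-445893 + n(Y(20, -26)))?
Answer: 32806/148391 ≈ 0.22108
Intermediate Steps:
Y(j, s) = j**2 + j*s
n(I) = -6*I (n(I) = I*(-6) = -6*I)
(222966 - 321384)/(-445893 + n(Y(20, -26))) = (222966 - 321384)/(-445893 - 120*(20 - 26)) = -98418/(-445893 - 120*(-6)) = -98418/(-445893 - 6*(-120)) = -98418/(-445893 + 720) = -98418/(-445173) = -98418*(-1/445173) = 32806/148391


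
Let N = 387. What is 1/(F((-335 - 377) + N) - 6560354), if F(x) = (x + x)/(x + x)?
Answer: -1/6560353 ≈ -1.5243e-7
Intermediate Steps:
F(x) = 1 (F(x) = (2*x)/((2*x)) = (2*x)*(1/(2*x)) = 1)
1/(F((-335 - 377) + N) - 6560354) = 1/(1 - 6560354) = 1/(-6560353) = -1/6560353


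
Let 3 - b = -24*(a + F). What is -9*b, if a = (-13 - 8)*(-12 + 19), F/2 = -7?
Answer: 34749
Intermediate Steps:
F = -14 (F = 2*(-7) = -14)
a = -147 (a = -21*7 = -147)
b = -3861 (b = 3 - (-24)*(-147 - 14) = 3 - (-24)*(-161) = 3 - 1*3864 = 3 - 3864 = -3861)
-9*b = -9*(-3861) = 34749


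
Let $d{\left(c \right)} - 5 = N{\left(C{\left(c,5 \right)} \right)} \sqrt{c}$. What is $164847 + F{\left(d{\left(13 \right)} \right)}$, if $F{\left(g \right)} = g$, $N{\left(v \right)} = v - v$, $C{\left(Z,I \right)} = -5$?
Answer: $164852$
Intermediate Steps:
$N{\left(v \right)} = 0$
$d{\left(c \right)} = 5$ ($d{\left(c \right)} = 5 + 0 \sqrt{c} = 5 + 0 = 5$)
$164847 + F{\left(d{\left(13 \right)} \right)} = 164847 + 5 = 164852$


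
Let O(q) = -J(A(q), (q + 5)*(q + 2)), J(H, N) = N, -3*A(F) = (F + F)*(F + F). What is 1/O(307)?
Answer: -1/96408 ≈ -1.0373e-5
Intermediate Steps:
A(F) = -4*F²/3 (A(F) = -(F + F)*(F + F)/3 = -2*F*2*F/3 = -4*F²/3)
O(q) = -(2 + q)*(5 + q) (O(q) = -(q + 5)*(q + 2) = -(5 + q)*(2 + q) = -(2 + q)*(5 + q))
1/O(307) = 1/(-10 - 1*307² - 7*307) = 1/(-10 - 1*94249 - 2149) = 1/(-10 - 94249 - 2149) = 1/(-96408) = -1/96408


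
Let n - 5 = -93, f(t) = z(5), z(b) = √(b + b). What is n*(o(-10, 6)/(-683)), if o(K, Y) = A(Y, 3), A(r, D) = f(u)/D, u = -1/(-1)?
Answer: 88*√10/2049 ≈ 0.13581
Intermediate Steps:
u = 1 (u = -1*(-1) = 1)
z(b) = √2*√b (z(b) = √(2*b) = √2*√b)
f(t) = √10 (f(t) = √2*√5 = √10)
n = -88 (n = 5 - 93 = -88)
A(r, D) = √10/D
o(K, Y) = √10/3
n*(o(-10, 6)/(-683)) = -88*√10/3/(-683) = -88*√10/3*(-1)/683 = -(-88)*√10/2049 = 88*√10/2049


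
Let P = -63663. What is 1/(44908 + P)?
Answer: -1/18755 ≈ -5.3319e-5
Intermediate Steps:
1/(44908 + P) = 1/(44908 - 63663) = 1/(-18755) = -1/18755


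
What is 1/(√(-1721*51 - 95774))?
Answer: -I*√183545/183545 ≈ -0.0023342*I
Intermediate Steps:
1/(√(-1721*51 - 95774)) = 1/(√(-87771 - 95774)) = 1/(√(-183545)) = 1/(I*√183545) = -I*√183545/183545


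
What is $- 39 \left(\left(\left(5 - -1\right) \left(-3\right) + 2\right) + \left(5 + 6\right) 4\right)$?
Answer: $-1092$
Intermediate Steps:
$- 39 \left(\left(\left(5 - -1\right) \left(-3\right) + 2\right) + \left(5 + 6\right) 4\right) = - 39 \left(\left(\left(5 + 1\right) \left(-3\right) + 2\right) + 11 \cdot 4\right) = - 39 \left(\left(6 \left(-3\right) + 2\right) + 44\right) = - 39 \left(\left(-18 + 2\right) + 44\right) = - 39 \left(-16 + 44\right) = \left(-39\right) 28 = -1092$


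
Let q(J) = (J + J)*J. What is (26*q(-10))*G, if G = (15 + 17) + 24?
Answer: 291200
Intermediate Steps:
G = 56 (G = 32 + 24 = 56)
q(J) = 2*J² (q(J) = (2*J)*J = 2*J²)
(26*q(-10))*G = (26*(2*(-10)²))*56 = (26*(2*100))*56 = (26*200)*56 = 5200*56 = 291200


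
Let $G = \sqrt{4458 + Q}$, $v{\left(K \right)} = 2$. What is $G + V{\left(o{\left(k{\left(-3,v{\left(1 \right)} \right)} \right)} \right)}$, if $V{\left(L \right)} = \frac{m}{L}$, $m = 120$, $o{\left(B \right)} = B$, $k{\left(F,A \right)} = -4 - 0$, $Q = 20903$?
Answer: $-30 + \sqrt{25361} \approx 129.25$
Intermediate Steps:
$k{\left(F,A \right)} = -4$ ($k{\left(F,A \right)} = -4 + 0 = -4$)
$G = \sqrt{25361}$ ($G = \sqrt{4458 + 20903} = \sqrt{25361} \approx 159.25$)
$V{\left(L \right)} = \frac{120}{L}$
$G + V{\left(o{\left(k{\left(-3,v{\left(1 \right)} \right)} \right)} \right)} = \sqrt{25361} + \frac{120}{-4} = \sqrt{25361} + 120 \left(- \frac{1}{4}\right) = \sqrt{25361} - 30 = -30 + \sqrt{25361}$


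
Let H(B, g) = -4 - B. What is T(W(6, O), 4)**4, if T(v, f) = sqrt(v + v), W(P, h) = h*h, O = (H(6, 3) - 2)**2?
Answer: 1719926784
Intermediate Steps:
O = 144 (O = ((-4 - 1*6) - 2)**2 = ((-4 - 6) - 2)**2 = (-10 - 2)**2 = (-12)**2 = 144)
W(P, h) = h**2
T(v, f) = sqrt(2)*sqrt(v) (T(v, f) = sqrt(2*v) = sqrt(2)*sqrt(v))
T(W(6, O), 4)**4 = (sqrt(2)*sqrt(144**2))**4 = (sqrt(2)*sqrt(20736))**4 = (sqrt(2)*144)**4 = (144*sqrt(2))**4 = 1719926784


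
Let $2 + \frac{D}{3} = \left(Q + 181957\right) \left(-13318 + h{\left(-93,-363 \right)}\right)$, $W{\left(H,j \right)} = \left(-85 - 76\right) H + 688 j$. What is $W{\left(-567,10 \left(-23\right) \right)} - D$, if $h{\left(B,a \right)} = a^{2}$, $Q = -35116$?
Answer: $-52180456820$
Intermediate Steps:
$W{\left(H,j \right)} = - 161 H + 688 j$
$D = 52180389867$ ($D = -6 + 3 \left(-35116 + 181957\right) \left(-13318 + \left(-363\right)^{2}\right) = -6 + 3 \cdot 146841 \left(-13318 + 131769\right) = -6 + 3 \cdot 146841 \cdot 118451 = -6 + 3 \cdot 17393463291 = -6 + 52180389873 = 52180389867$)
$W{\left(-567,10 \left(-23\right) \right)} - D = \left(\left(-161\right) \left(-567\right) + 688 \cdot 10 \left(-23\right)\right) - 52180389867 = \left(91287 + 688 \left(-230\right)\right) - 52180389867 = \left(91287 - 158240\right) - 52180389867 = -66953 - 52180389867 = -52180456820$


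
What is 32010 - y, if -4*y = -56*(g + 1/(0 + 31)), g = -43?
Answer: 1010958/31 ≈ 32612.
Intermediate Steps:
y = -18648/31 (y = -(-14)*(-43 + 1/(0 + 31)) = -(-14)*(-43 + 1/31) = -(-14)*(-1332)/31 = -¼*74592/31 = -18648/31 ≈ -601.55)
32010 - y = 32010 - 1*(-18648/31) = 32010 + 18648/31 = 1010958/31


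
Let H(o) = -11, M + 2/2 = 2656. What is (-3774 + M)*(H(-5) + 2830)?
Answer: -3154461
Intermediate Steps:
M = 2655 (M = -1 + 2656 = 2655)
(-3774 + M)*(H(-5) + 2830) = (-3774 + 2655)*(-11 + 2830) = -1119*2819 = -3154461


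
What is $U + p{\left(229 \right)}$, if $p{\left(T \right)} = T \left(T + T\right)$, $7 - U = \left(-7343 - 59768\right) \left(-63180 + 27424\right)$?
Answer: $-2399516027$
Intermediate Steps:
$U = -2399620909$ ($U = 7 - \left(-7343 - 59768\right) \left(-63180 + 27424\right) = 7 - \left(-67111\right) \left(-35756\right) = 7 - 2399620916 = -2399620909$)
$p{\left(T \right)} = 2 T^{2}$ ($p{\left(T \right)} = T 2 T = 2 T^{2}$)
$U + p{\left(229 \right)} = -2399620909 + 2 \cdot 229^{2} = -2399620909 + 2 \cdot 52441 = -2399620909 + 104882 = -2399516027$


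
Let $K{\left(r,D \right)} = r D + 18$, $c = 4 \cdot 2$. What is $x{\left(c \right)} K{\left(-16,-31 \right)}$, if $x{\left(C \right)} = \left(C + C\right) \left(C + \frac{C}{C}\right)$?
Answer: $74016$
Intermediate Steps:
$c = 8$
$K{\left(r,D \right)} = 18 + D r$ ($K{\left(r,D \right)} = D r + 18 = 18 + D r$)
$x{\left(C \right)} = 2 C \left(1 + C\right)$ ($x{\left(C \right)} = 2 C \left(C + 1\right) = 2 C \left(1 + C\right)$)
$x{\left(c \right)} K{\left(-16,-31 \right)} = 2 \cdot 8 \left(1 + 8\right) \left(18 - -496\right) = 2 \cdot 8 \cdot 9 \left(18 + 496\right) = 144 \cdot 514 = 74016$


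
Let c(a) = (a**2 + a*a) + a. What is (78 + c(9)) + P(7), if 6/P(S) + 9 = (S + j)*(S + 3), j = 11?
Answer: 14195/57 ≈ 249.04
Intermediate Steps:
P(S) = 6/(-9 + (3 + S)*(11 + S)) (P(S) = 6/(-9 + (S + 11)*(S + 3)) = 6/(-9 + (11 + S)*(3 + S)) = 6/(-9 + (3 + S)*(11 + S)))
c(a) = a + 2*a**2 (c(a) = (a**2 + a**2) + a = 2*a**2 + a = a + 2*a**2)
(78 + c(9)) + P(7) = (78 + 9*(1 + 2*9)) + 6/(24 + 7**2 + 14*7) = (78 + 9*(1 + 18)) + 6/(24 + 49 + 98) = (78 + 9*19) + 6/171 = (78 + 171) + 6*(1/171) = 249 + 2/57 = 14195/57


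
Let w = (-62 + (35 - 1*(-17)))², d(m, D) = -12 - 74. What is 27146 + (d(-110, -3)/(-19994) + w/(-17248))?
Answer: 1170184294835/43107064 ≈ 27146.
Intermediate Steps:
d(m, D) = -86
w = 100 (w = (-62 + (35 + 17))² = (-62 + 52)² = (-10)² = 100)
27146 + (d(-110, -3)/(-19994) + w/(-17248)) = 27146 + (-86/(-19994) + 100/(-17248)) = 27146 + (-86*(-1/19994) + 100*(-1/17248)) = 27146 + (43/9997 - 25/4312) = 27146 - 64509/43107064 = 1170184294835/43107064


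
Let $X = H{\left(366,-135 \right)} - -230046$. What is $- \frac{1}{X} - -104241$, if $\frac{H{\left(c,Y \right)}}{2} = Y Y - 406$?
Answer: $\frac{27695165843}{265684} \approx 1.0424 \cdot 10^{5}$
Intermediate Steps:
$H{\left(c,Y \right)} = -812 + 2 Y^{2}$ ($H{\left(c,Y \right)} = 2 \left(Y Y - 406\right) = 2 \left(Y^{2} - 406\right) = 2 \left(-406 + Y^{2}\right) = -812 + 2 Y^{2}$)
$X = 265684$ ($X = \left(-812 + 2 \left(-135\right)^{2}\right) - -230046 = \left(-812 + 2 \cdot 18225\right) + 230046 = \left(-812 + 36450\right) + 230046 = 35638 + 230046 = 265684$)
$- \frac{1}{X} - -104241 = - \frac{1}{265684} - -104241 = \left(-1\right) \frac{1}{265684} + 104241 = - \frac{1}{265684} + 104241 = \frac{27695165843}{265684}$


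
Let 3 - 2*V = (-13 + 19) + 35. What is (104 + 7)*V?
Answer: -2109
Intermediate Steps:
V = -19 (V = 3/2 - ((-13 + 19) + 35)/2 = 3/2 - (6 + 35)/2 = 3/2 - ½*41 = 3/2 - 41/2 = -19)
(104 + 7)*V = (104 + 7)*(-19) = 111*(-19) = -2109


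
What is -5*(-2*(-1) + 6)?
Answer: -40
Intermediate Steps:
-5*(-2*(-1) + 6) = -5*(2 + 6) = -5*8 = -40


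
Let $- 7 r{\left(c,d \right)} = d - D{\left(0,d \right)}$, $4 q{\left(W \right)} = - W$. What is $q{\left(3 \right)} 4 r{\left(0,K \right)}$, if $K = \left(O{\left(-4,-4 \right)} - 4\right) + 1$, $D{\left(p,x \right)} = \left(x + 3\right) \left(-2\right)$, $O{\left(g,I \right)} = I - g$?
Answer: $- \frac{9}{7} \approx -1.2857$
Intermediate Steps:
$D{\left(p,x \right)} = -6 - 2 x$ ($D{\left(p,x \right)} = \left(3 + x\right) \left(-2\right) = -6 - 2 x$)
$K = -3$ ($K = \left(\left(-4 - -4\right) - 4\right) + 1 = \left(\left(-4 + 4\right) - 4\right) + 1 = \left(0 - 4\right) + 1 = -4 + 1 = -3$)
$q{\left(W \right)} = - \frac{W}{4}$ ($q{\left(W \right)} = \frac{\left(-1\right) W}{4} = - \frac{W}{4}$)
$r{\left(c,d \right)} = - \frac{6}{7} - \frac{3 d}{7}$ ($r{\left(c,d \right)} = - \frac{d - \left(-6 - 2 d\right)}{7} = - \frac{d + \left(6 + 2 d\right)}{7} = - \frac{6 + 3 d}{7} = - \frac{6}{7} - \frac{3 d}{7}$)
$q{\left(3 \right)} 4 r{\left(0,K \right)} = \left(- \frac{1}{4}\right) 3 \cdot 4 \left(- \frac{6}{7} - - \frac{9}{7}\right) = \left(- \frac{3}{4}\right) 4 \left(- \frac{6}{7} + \frac{9}{7}\right) = \left(-3\right) \frac{3}{7} = - \frac{9}{7}$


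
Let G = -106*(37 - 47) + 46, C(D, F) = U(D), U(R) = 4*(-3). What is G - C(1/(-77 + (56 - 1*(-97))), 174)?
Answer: 1118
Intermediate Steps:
U(R) = -12
C(D, F) = -12
G = 1106 (G = -106*(-10) + 46 = 1060 + 46 = 1106)
G - C(1/(-77 + (56 - 1*(-97))), 174) = 1106 - 1*(-12) = 1106 + 12 = 1118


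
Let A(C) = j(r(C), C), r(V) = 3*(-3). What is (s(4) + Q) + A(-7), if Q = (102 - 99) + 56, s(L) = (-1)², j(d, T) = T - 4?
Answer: 49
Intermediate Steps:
r(V) = -9
j(d, T) = -4 + T
s(L) = 1
A(C) = -4 + C
Q = 59 (Q = 3 + 56 = 59)
(s(4) + Q) + A(-7) = (1 + 59) + (-4 - 7) = 60 - 11 = 49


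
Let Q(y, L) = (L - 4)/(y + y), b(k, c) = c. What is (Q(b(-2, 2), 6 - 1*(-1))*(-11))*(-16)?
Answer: 132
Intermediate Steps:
Q(y, L) = (-4 + L)/(2*y) (Q(y, L) = (-4 + L)/((2*y)) = (-4 + L)*(1/(2*y)) = (-4 + L)/(2*y))
(Q(b(-2, 2), 6 - 1*(-1))*(-11))*(-16) = (((1/2)*(-4 + (6 - 1*(-1)))/2)*(-11))*(-16) = (((1/2)*(1/2)*(-4 + (6 + 1)))*(-11))*(-16) = (((1/2)*(1/2)*(-4 + 7))*(-11))*(-16) = (((1/2)*(1/2)*3)*(-11))*(-16) = ((3/4)*(-11))*(-16) = -33/4*(-16) = 132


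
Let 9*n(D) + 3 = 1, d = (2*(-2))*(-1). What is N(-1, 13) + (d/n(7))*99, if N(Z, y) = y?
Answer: -1769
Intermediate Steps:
d = 4 (d = -4*(-1) = 4)
n(D) = -2/9 (n(D) = -⅓ + (⅑)*1 = -⅓ + ⅑ = -2/9)
N(-1, 13) + (d/n(7))*99 = 13 + (4/(-2/9))*99 = 13 + (4*(-9/2))*99 = 13 - 18*99 = 13 - 1782 = -1769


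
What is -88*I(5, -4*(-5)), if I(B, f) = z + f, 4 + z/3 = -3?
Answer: 88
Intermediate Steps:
z = -21 (z = -12 + 3*(-3) = -12 - 9 = -21)
I(B, f) = -21 + f
-88*I(5, -4*(-5)) = -88*(-21 - 4*(-5)) = -88*(-21 + 20) = -88*(-1) = 88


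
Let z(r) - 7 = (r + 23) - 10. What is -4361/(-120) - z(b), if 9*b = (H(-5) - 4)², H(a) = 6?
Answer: 5723/360 ≈ 15.897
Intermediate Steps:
b = 4/9 (b = (6 - 4)²/9 = (⅑)*2² = (⅑)*4 = 4/9 ≈ 0.44444)
z(r) = 20 + r (z(r) = 7 + ((r + 23) - 10) = 7 + ((23 + r) - 10) = 7 + (13 + r) = 20 + r)
-4361/(-120) - z(b) = -4361/(-120) - (20 + 4/9) = -4361*(-1/120) - 1*184/9 = 4361/120 - 184/9 = 5723/360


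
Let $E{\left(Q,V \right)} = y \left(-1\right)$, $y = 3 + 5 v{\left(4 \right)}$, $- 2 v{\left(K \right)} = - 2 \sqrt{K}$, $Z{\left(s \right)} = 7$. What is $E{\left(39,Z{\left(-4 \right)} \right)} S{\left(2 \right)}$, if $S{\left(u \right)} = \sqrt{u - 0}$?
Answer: $- 13 \sqrt{2} \approx -18.385$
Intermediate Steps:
$v{\left(K \right)} = \sqrt{K}$ ($v{\left(K \right)} = - \frac{\left(-2\right) \sqrt{K}}{2} = \sqrt{K}$)
$S{\left(u \right)} = \sqrt{u}$ ($S{\left(u \right)} = \sqrt{u + \left(-1 + 1\right)} = \sqrt{u + 0} = \sqrt{u}$)
$y = 13$ ($y = 3 + 5 \sqrt{4} = 3 + 5 \cdot 2 = 3 + 10 = 13$)
$E{\left(Q,V \right)} = -13$ ($E{\left(Q,V \right)} = 13 \left(-1\right) = -13$)
$E{\left(39,Z{\left(-4 \right)} \right)} S{\left(2 \right)} = - 13 \sqrt{2}$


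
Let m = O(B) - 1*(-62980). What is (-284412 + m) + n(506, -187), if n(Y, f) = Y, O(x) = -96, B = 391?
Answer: -221022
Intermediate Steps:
m = 62884 (m = -96 - 1*(-62980) = -96 + 62980 = 62884)
(-284412 + m) + n(506, -187) = (-284412 + 62884) + 506 = -221528 + 506 = -221022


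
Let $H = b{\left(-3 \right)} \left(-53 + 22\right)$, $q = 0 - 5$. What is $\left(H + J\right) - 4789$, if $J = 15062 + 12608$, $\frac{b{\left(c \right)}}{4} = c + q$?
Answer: $23873$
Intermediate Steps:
$q = -5$ ($q = 0 - 5 = -5$)
$b{\left(c \right)} = -20 + 4 c$ ($b{\left(c \right)} = 4 \left(c - 5\right) = 4 \left(-5 + c\right) = -20 + 4 c$)
$H = 992$ ($H = \left(-20 + 4 \left(-3\right)\right) \left(-53 + 22\right) = \left(-20 - 12\right) \left(-31\right) = \left(-32\right) \left(-31\right) = 992$)
$J = 27670$
$\left(H + J\right) - 4789 = \left(992 + 27670\right) - 4789 = 28662 - 4789 = 23873$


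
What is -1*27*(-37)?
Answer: 999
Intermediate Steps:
-1*27*(-37) = -27*(-37) = 999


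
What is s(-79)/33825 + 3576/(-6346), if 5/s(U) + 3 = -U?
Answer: -48383113/85861380 ≈ -0.56350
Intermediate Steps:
s(U) = 5/(-3 - U)
s(-79)/33825 + 3576/(-6346) = -5/(3 - 79)/33825 + 3576/(-6346) = -5/(-76)*(1/33825) + 3576*(-1/6346) = -5*(-1/76)*(1/33825) - 1788/3173 = (5/76)*(1/33825) - 1788/3173 = 1/514140 - 1788/3173 = -48383113/85861380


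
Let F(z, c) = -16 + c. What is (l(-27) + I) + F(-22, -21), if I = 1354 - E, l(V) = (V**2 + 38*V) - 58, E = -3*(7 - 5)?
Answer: 968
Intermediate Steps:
E = -6 (E = -3*2 = -6)
l(V) = -58 + V**2 + 38*V
I = 1360 (I = 1354 - 1*(-6) = 1354 + 6 = 1360)
(l(-27) + I) + F(-22, -21) = ((-58 + (-27)**2 + 38*(-27)) + 1360) + (-16 - 21) = ((-58 + 729 - 1026) + 1360) - 37 = (-355 + 1360) - 37 = 1005 - 37 = 968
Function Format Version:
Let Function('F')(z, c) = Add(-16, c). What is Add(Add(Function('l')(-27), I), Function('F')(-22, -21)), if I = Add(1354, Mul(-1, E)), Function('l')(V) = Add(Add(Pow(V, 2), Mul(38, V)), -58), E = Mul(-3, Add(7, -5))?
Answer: 968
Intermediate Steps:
E = -6 (E = Mul(-3, 2) = -6)
Function('l')(V) = Add(-58, Pow(V, 2), Mul(38, V))
I = 1360 (I = Add(1354, Mul(-1, -6)) = Add(1354, 6) = 1360)
Add(Add(Function('l')(-27), I), Function('F')(-22, -21)) = Add(Add(Add(-58, Pow(-27, 2), Mul(38, -27)), 1360), Add(-16, -21)) = Add(Add(Add(-58, 729, -1026), 1360), -37) = Add(Add(-355, 1360), -37) = Add(1005, -37) = 968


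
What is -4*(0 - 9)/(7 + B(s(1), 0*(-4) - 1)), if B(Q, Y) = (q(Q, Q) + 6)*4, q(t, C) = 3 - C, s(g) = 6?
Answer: 36/19 ≈ 1.8947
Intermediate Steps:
B(Q, Y) = 36 - 4*Q (B(Q, Y) = ((3 - Q) + 6)*4 = (9 - Q)*4 = 36 - 4*Q)
-4*(0 - 9)/(7 + B(s(1), 0*(-4) - 1)) = -4*(0 - 9)/(7 + (36 - 4*6)) = -4*(-9)/(7 + (36 - 24)) = -4*(-9)/(7 + 12) = -4*(-9)/19 = -4*(-9/19) = 36/19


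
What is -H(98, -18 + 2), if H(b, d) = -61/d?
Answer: -61/16 ≈ -3.8125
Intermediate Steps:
-H(98, -18 + 2) = -(-61)/(-18 + 2) = -(-61)/(-16) = -(-61)*(-1)/16 = -1*61/16 = -61/16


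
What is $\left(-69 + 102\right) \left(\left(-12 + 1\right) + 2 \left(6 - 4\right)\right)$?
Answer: $-231$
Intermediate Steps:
$\left(-69 + 102\right) \left(\left(-12 + 1\right) + 2 \left(6 - 4\right)\right) = 33 \left(-11 + 2 \cdot 2\right) = 33 \left(-11 + 4\right) = 33 \left(-7\right) = -231$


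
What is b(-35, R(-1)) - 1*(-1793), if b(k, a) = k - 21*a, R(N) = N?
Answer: 1779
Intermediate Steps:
b(-35, R(-1)) - 1*(-1793) = (-35 - 21*(-1)) - 1*(-1793) = (-35 + 21) + 1793 = -14 + 1793 = 1779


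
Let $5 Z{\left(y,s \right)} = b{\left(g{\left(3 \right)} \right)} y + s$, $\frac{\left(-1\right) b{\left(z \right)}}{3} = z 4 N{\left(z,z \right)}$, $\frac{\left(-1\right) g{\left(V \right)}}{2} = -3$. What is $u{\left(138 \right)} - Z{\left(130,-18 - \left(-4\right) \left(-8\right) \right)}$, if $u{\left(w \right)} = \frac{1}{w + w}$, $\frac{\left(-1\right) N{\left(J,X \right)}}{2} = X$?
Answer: $- \frac{6197303}{276} \approx -22454.0$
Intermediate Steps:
$g{\left(V \right)} = 6$ ($g{\left(V \right)} = \left(-2\right) \left(-3\right) = 6$)
$N{\left(J,X \right)} = - 2 X$
$b{\left(z \right)} = 24 z^{2}$ ($b{\left(z \right)} = - 3 z 4 \left(- 2 z\right) = - 3 \cdot 4 z \left(- 2 z\right) = - 3 \left(- 8 z^{2}\right) = 24 z^{2}$)
$u{\left(w \right)} = \frac{1}{2 w}$
$Z{\left(y,s \right)} = \frac{s}{5} + \frac{864 y}{5}$ ($Z{\left(y,s \right)} = \frac{24 \cdot 6^{2} y + s}{5} = \frac{24 \cdot 36 y + s}{5} = \frac{864 y + s}{5} = \frac{s + 864 y}{5} = \frac{s}{5} + \frac{864 y}{5}$)
$u{\left(138 \right)} - Z{\left(130,-18 - \left(-4\right) \left(-8\right) \right)} = \frac{1}{2 \cdot 138} - \left(\frac{-18 - \left(-4\right) \left(-8\right)}{5} + \frac{864}{5} \cdot 130\right) = \frac{1}{2} \cdot \frac{1}{138} - \left(\frac{-18 - 32}{5} + 22464\right) = \frac{1}{276} - \left(\frac{-18 - 32}{5} + 22464\right) = \frac{1}{276} - \left(\frac{1}{5} \left(-50\right) + 22464\right) = \frac{1}{276} - \left(-10 + 22464\right) = \frac{1}{276} - 22454 = - \frac{6197303}{276}$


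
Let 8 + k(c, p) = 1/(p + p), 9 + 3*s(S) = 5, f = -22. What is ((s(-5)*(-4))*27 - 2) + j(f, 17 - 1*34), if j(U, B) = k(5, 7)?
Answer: 1877/14 ≈ 134.07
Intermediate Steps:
s(S) = -4/3 (s(S) = -3 + (⅓)*5 = -3 + 5/3 = -4/3)
k(c, p) = -8 + 1/(2*p) (k(c, p) = -8 + 1/(p + p) = -8 + 1/(2*p))
j(U, B) = -111/14 (j(U, B) = -8 + (½)/7 = -8 + (½)*(⅐) = -8 + 1/14 = -111/14)
((s(-5)*(-4))*27 - 2) + j(f, 17 - 1*34) = (-4/3*(-4)*27 - 2) - 111/14 = ((16/3)*27 - 2) - 111/14 = (144 - 2) - 111/14 = 142 - 111/14 = 1877/14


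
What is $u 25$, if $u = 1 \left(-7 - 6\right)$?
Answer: $-325$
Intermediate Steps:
$u = -13$ ($u = 1 \left(-13\right) = -13$)
$u 25 = \left(-13\right) 25 = -325$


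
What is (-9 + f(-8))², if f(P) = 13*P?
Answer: 12769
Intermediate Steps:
(-9 + f(-8))² = (-9 + 13*(-8))² = (-9 - 104)² = (-113)² = 12769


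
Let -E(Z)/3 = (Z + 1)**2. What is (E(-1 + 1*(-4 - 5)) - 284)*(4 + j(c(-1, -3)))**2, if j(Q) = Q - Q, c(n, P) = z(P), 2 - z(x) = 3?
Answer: -8432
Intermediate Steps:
z(x) = -1 (z(x) = 2 - 1*3 = 2 - 3 = -1)
c(n, P) = -1
j(Q) = 0
E(Z) = -3*(1 + Z)**2 (E(Z) = -3*(Z + 1)**2 = -3*(1 + Z)**2)
(E(-1 + 1*(-4 - 5)) - 284)*(4 + j(c(-1, -3)))**2 = (-3*(1 + (-1 + 1*(-4 - 5)))**2 - 284)*(4 + 0)**2 = (-3*(1 + (-1 + 1*(-9)))**2 - 284)*4**2 = (-3*(1 + (-1 - 9))**2 - 284)*16 = (-3*(1 - 10)**2 - 284)*16 = (-3*(-9)**2 - 284)*16 = (-3*81 - 284)*16 = (-243 - 284)*16 = -527*16 = -8432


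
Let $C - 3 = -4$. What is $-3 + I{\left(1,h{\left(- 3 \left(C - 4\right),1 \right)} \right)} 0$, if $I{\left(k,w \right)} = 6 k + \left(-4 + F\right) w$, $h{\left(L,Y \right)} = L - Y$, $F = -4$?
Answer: $-3$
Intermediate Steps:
$C = -1$ ($C = 3 - 4 = -1$)
$I{\left(k,w \right)} = - 8 w + 6 k$ ($I{\left(k,w \right)} = 6 k + \left(-4 - 4\right) w = 6 k - 8 w = - 8 w + 6 k$)
$-3 + I{\left(1,h{\left(- 3 \left(C - 4\right),1 \right)} \right)} 0 = -3 + \left(- 8 \left(- 3 \left(-1 - 4\right) - 1\right) + 6 \cdot 1\right) 0 = -3 + \left(- 8 \left(\left(-3\right) \left(-5\right) - 1\right) + 6\right) 0 = -3 + \left(- 8 \left(15 - 1\right) + 6\right) 0 = -3 + \left(\left(-8\right) 14 + 6\right) 0 = -3 + \left(-112 + 6\right) 0 = -3 - 0 = -3 + 0 = -3$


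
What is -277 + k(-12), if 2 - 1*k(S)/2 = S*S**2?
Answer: 3183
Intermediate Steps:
k(S) = 4 - 2*S**3 (k(S) = 4 - 2*S*S**2 = 4 - 2*S**3)
-277 + k(-12) = -277 + (4 - 2*(-12)**3) = -277 + (4 - 2*(-1728)) = -277 + (4 + 3456) = -277 + 3460 = 3183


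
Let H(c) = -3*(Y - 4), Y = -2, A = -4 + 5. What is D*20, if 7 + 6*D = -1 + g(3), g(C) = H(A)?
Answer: 100/3 ≈ 33.333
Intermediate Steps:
A = 1
H(c) = 18 (H(c) = -3*(-2 - 4) = -3*(-6) = 18)
g(C) = 18
D = 5/3 (D = -7/6 + (-1 + 18)/6 = -7/6 + (1/6)*17 = -7/6 + 17/6 = 5/3 ≈ 1.6667)
D*20 = (5/3)*20 = 100/3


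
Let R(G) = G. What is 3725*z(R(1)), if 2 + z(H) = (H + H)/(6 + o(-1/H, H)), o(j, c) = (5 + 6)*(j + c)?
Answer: -18625/3 ≈ -6208.3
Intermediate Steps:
o(j, c) = 11*c + 11*j (o(j, c) = 11*(c + j) = 11*c + 11*j)
z(H) = -2 + 2*H/(6 - 11/H + 11*H) (z(H) = -2 + (H + H)/(6 + (11*H + 11*(-1/H))) = -2 + (2*H)/(6 + (11*H - 11/H)) = -2 + (2*H)/(6 + (-11/H + 11*H)) = -2 + (2*H)/(6 - 11/H + 11*H) = -2 + 2*H/(6 - 11/H + 11*H))
3725*z(R(1)) = 3725*(2*(11 - 2*1*(3 + 5*1))/(-11 + 6*1 + 11*1²)) = 3725*(2*(11 - 2*1*(3 + 5))/(-11 + 6 + 11*1)) = 3725*(2*(11 - 2*1*8)/(-11 + 6 + 11)) = 3725*(2*(11 - 16)/6) = 3725*(2*(⅙)*(-5)) = 3725*(-5/3) = -18625/3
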